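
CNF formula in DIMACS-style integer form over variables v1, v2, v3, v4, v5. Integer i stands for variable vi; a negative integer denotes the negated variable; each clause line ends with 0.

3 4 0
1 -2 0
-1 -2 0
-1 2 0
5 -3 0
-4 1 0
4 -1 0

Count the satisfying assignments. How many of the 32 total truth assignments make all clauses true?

Satisfying assignments:
  v1=F v2=F v3=T v4=F v5=T
Count: 1.

1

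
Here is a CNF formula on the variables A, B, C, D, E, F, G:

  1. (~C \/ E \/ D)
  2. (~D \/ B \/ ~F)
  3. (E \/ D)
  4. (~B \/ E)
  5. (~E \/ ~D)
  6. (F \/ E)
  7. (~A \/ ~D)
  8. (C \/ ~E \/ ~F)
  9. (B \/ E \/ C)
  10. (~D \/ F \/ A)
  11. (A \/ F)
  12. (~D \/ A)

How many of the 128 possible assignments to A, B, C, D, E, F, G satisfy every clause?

Split on D, then E.
  D=1, E=1: a clause becomes empty — 0.
  D=1, E=0: a clause becomes empty — 0.
  D=0, E=1: B, G free; 4 ways for (A,C,F) × 2^2 = 16.
  D=0, E=0: a clause becomes empty — 0.
Total: 0 + 0 + 16 + 0 = 16.

16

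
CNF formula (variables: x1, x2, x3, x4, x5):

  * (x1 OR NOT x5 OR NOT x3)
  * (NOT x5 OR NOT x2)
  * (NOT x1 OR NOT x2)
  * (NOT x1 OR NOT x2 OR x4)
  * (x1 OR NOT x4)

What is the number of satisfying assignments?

13

Split on x1, then x2.
  x1=T, x2=T: a clause becomes empty — 0.
  x1=T, x2=F: x3, x4, x5 free → 2^3 = 8.
  x1=F, x2=T: remaining (x3,x4,x5) ∈ {(F,F,F); (T,F,F)} — 2.
  x1=F, x2=F: remaining (x3,x4,x5) ∈ {(F,F,F); (F,F,T); (T,F,F)} — 3.
Total: 0 + 8 + 2 + 3 = 13.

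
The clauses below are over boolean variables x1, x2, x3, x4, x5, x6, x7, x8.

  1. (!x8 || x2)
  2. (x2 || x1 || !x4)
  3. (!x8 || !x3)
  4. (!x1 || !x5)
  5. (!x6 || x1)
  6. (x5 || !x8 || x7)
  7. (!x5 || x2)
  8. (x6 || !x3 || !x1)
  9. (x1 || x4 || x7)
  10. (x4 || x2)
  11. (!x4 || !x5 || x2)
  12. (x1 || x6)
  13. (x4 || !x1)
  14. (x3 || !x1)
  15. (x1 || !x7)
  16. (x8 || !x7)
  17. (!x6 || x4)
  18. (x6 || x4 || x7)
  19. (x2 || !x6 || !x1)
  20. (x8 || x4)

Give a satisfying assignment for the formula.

x1 = True, x2 = True, x3 = True, x4 = True, x5 = False, x6 = True, x7 = False, x8 = False

Pure literal: x2 appears only positively; assign x2 = True.
Set x1 = True and propagate.
  then x5 is forced to False.
  then x4 is forced to True.
  then x3 is forced to True.
  then x8 is forced to False.
  then x6 is forced to True.
  then x7 is forced to False.
Check each clause:
  1. (x2 || !x8) — !x8 is true.
  2. (x2 || !x4 || x1) — x1 is true.
  3. (!x8 || !x3) — !x8 is true.
  4. (!x1 || !x5) — !x5 is true.
  5. (x1 || !x6) — x1 is true.
  6. (!x8 || x5 || x7) — !x8 is true.
  7. (x2 || !x5) — x2 is true.
  8. (!x1 || !x3 || x6) — x6 is true.
  9. (x4 || x7 || x1) — x1 is true.
  10. (x2 || x4) — x2 is true.
  11. (!x5 || !x4 || x2) — x2 is true.
  12. (x6 || x1) — x1 is true.
  13. (!x1 || x4) — x4 is true.
  14. (x3 || !x1) — x3 is true.
  15. (!x7 || x1) — x1 is true.
  16. (!x7 || x8) — !x7 is true.
  17. (x4 || !x6) — x4 is true.
  18. (x6 || x7 || x4) — x4 is true.
  19. (!x6 || !x1 || x2) — x2 is true.
  20. (x8 || x4) — x4 is true.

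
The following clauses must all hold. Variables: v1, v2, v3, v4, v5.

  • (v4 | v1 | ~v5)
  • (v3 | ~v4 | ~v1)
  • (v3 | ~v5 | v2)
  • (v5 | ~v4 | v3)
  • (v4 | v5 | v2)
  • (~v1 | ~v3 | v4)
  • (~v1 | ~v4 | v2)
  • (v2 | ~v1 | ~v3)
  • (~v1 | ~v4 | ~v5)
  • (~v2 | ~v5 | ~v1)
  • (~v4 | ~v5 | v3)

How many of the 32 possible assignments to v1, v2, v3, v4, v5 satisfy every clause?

8

Case analysis on v4 and v1:
  v4=1, v1=1: remaining (v2,v3,v5) ∈ {(1,1,0)} — 1.
  v4=1, v1=0: remaining (v2,v3,v5) ∈ {(0,1,0); (0,1,1); (1,1,0); (1,1,1)} — 4.
  v4=0, v1=1: remaining (v2,v3,v5) ∈ {(1,0,0)} — 1.
  v4=0, v1=0: remaining (v2,v3,v5) ∈ {(1,0,0); (1,1,0)} — 2.
Total: 1 + 4 + 1 + 2 = 8.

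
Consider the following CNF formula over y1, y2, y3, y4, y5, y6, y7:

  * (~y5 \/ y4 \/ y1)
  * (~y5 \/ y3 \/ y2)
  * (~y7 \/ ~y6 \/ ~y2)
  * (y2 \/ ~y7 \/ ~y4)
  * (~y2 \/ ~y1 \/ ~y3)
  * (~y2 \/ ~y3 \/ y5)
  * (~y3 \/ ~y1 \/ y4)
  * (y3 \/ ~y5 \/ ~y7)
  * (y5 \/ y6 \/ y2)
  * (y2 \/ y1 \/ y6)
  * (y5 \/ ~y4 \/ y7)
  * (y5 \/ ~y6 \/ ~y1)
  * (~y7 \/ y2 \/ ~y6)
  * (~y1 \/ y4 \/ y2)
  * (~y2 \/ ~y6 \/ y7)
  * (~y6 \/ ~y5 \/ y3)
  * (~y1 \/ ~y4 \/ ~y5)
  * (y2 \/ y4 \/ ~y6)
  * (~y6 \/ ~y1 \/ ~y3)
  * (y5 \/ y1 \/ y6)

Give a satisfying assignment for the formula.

y1 = True, y2 = True, y3 = False, y4 = False, y5 = False, y6 = False, y7 = True

Branch on y1: take y1 = True.
For the remaining variables, y2 = True, y3 = False, y4 = False, y5 = False, y6 = False, y7 = True works.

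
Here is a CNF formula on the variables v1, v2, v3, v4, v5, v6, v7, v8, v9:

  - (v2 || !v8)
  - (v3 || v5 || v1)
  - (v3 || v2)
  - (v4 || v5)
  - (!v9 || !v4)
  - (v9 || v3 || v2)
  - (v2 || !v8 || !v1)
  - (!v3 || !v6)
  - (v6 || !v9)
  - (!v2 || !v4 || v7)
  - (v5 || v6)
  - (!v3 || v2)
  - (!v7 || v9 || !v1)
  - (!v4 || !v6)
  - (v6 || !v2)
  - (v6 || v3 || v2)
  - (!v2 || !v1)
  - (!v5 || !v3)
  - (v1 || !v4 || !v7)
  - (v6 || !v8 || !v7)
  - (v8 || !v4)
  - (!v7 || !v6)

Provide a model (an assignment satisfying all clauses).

v1 = False, v2 = True, v3 = False, v4 = False, v5 = True, v6 = True, v7 = False, v8 = False, v9 = True

Check each clause:
  1. (v2 || !v8) — !v8 is true.
  2. (v5 || v1 || v3) — v5 is true.
  3. (v3 || v2) — v2 is true.
  4. (v4 || v5) — v5 is true.
  5. (!v9 || !v4) — !v4 is true.
  6. (v9 || v2 || v3) — v9 is true.
  7. (v2 || !v1 || !v8) — !v8 is true.
  8. (!v6 || !v3) — !v3 is true.
  9. (!v9 || v6) — v6 is true.
  10. (v7 || !v2 || !v4) — !v4 is true.
  11. (v6 || v5) — v5 is true.
  12. (v2 || !v3) — v2 is true.
  13. (v9 || !v7 || !v1) — v9 is true.
  14. (!v4 || !v6) — !v4 is true.
  15. (v6 || !v2) — v6 is true.
  16. (v3 || v2 || v6) — v2 is true.
  17. (!v2 || !v1) — !v1 is true.
  18. (!v3 || !v5) — !v3 is true.
  19. (!v7 || v1 || !v4) — !v7 is true.
  20. (!v8 || v6 || !v7) — !v8 is true.
  21. (v8 || !v4) — !v4 is true.
  22. (!v7 || !v6) — !v7 is true.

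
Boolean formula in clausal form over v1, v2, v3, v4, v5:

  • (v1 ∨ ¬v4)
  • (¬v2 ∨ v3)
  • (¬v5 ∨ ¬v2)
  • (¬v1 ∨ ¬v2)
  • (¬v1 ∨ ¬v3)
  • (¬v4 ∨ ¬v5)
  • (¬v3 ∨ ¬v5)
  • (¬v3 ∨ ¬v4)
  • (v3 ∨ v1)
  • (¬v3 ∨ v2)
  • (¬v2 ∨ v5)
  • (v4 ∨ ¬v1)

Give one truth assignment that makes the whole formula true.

v1=T, v2=F, v3=F, v4=T, v5=F

Set v1 = True and propagate.
  then v2 is forced to False.
  then v3 is forced to False.
  then v4 is forced to True.
  then v5 is forced to False.
Every clause has at least one true literal under this assignment.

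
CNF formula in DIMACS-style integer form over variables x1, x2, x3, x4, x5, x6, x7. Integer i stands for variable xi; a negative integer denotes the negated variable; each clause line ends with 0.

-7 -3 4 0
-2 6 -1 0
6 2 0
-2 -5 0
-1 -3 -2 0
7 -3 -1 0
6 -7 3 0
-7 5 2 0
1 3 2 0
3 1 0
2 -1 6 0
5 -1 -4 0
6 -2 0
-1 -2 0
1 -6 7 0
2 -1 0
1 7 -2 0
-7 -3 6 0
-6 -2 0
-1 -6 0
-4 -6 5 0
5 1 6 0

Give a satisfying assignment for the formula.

Try x1 = False.
  then x3 is forced to True.
Set x2 = False and propagate.
  then x6 is forced to True.
  then x7 is forced to True.
  then x4 is forced to True.
  then x5 is forced to True.
Every clause has at least one true literal under this assignment.

x1=False  x2=False  x3=True  x4=True  x5=True  x6=True  x7=True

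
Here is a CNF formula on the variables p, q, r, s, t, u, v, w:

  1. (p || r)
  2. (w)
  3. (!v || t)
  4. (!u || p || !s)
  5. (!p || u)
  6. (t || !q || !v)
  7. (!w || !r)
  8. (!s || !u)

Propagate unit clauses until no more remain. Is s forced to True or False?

False

(w) stands alone — w = True.
(!r || !w) with w = True leaves only !r, so r = False.
(r || p): since r = False, the clause reduces to (p). p = True.
(u || !p) with p = True leaves only u, so u = True.
From (!u || !s) and u = True: s = False.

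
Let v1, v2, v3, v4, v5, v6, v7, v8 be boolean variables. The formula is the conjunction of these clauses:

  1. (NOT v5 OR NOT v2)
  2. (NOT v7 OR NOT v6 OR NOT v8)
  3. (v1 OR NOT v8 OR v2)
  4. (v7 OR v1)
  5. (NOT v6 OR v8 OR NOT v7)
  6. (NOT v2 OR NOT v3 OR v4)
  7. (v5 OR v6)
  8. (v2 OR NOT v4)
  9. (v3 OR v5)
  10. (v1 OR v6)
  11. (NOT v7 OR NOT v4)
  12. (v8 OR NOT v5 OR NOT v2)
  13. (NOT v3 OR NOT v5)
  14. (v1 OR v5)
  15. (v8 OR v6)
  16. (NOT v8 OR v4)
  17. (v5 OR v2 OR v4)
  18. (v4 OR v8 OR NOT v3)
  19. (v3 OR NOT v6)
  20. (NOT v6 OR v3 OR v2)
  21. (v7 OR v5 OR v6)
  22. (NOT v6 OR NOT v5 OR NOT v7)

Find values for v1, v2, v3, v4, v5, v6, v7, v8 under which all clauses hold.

v1=True, v2=True, v3=True, v4=True, v5=False, v6=True, v7=False, v8=False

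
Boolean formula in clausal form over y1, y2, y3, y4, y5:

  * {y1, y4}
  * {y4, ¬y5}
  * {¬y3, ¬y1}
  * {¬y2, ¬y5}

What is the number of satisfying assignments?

11

Case analysis on y1 and y4:
  y1=T, y4=T: remaining (y2,y3,y5) ∈ {(F,F,F); (F,F,T); (T,F,F)} — 3.
  y1=T, y4=F: remaining (y2,y3,y5) ∈ {(F,F,F); (T,F,F)} — 2.
  y1=F, y4=T: y3 free; 3 ways for (y2,y5) × 2^1 = 6.
  y1=F, y4=F: a clause becomes empty — 0.
Total: 3 + 2 + 6 + 0 = 11.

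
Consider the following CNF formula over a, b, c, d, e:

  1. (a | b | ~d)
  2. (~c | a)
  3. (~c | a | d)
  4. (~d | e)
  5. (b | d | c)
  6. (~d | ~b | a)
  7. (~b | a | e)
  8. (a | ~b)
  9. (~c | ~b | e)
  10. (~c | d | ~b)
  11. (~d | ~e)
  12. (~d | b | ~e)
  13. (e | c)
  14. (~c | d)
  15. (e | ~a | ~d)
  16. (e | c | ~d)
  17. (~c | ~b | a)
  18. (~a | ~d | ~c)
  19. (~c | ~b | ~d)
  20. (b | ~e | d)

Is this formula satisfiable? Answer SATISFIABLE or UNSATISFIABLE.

SATISFIABLE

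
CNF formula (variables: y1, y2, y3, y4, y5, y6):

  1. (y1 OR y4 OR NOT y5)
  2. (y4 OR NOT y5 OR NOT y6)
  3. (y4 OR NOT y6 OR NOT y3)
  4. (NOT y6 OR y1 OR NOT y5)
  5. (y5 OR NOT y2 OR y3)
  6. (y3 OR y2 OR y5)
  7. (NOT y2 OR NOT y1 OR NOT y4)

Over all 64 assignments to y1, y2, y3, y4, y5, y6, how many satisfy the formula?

22

Case analysis on y5 and y4:
  y5=T, y4=T: y3 free; 4 ways for (y1,y2,y6) × 2^1 = 8.
  y5=T, y4=F: remaining (y1,y2,y3,y6) ∈ {(T,F,F,F); (T,F,T,F); (T,T,F,F); (T,T,T,F)} — 4.
  y5=F, y4=T: y6 free; 3 ways for (y1,y2,y3) × 2^1 = 6.
  y5=F, y4=F: remaining (y1,y2,y3,y6) ∈ {(F,F,T,F); (F,T,T,F); (T,F,T,F); (T,T,T,F)} — 4.
Total: 8 + 4 + 6 + 4 = 22.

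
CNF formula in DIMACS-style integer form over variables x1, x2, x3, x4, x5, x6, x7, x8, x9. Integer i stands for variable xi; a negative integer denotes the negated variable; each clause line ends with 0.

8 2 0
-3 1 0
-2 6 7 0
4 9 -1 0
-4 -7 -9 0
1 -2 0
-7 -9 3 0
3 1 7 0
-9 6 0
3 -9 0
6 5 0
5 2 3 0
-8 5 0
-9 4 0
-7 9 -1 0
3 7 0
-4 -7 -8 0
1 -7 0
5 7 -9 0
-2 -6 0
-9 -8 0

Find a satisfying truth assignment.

Pure literal: x5 appears only positively; assign x5 = True.
Try x1 = True.
Set x2 = False and propagate.
  then x8 is forced to True.
  then x9 is forced to False.
  then x4 is forced to True.
  then x7 is forced to False.
  then x3 is forced to True.
x6 is now unconstrained; take x6 = False.

x1=True, x2=False, x3=True, x4=True, x5=True, x6=False, x7=False, x8=True, x9=False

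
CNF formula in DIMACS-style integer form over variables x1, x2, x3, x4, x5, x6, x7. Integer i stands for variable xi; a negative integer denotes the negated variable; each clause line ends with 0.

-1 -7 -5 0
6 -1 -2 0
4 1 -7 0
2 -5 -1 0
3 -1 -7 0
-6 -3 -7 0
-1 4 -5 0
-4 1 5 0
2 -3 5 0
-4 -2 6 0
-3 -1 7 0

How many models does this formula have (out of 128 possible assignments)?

31

Split on x1, then x5.
  x1=T, x5=T: remaining (x2,x3,x4,x6,x7) ∈ {(T,F,T,T,F)} — 1.
  x1=T, x5=F: x4 free; 3 ways for (x2,x3,x6,x7) × 2^1 = 6.
  x1=F, x5=T: 18 of the 32 assignments to (x2,x3,x4,x6,x7) work.
  x1=F, x5=F: x6 free; 3 ways for (x2,x3,x4,x7) × 2^1 = 6.
Total: 1 + 6 + 18 + 6 = 31.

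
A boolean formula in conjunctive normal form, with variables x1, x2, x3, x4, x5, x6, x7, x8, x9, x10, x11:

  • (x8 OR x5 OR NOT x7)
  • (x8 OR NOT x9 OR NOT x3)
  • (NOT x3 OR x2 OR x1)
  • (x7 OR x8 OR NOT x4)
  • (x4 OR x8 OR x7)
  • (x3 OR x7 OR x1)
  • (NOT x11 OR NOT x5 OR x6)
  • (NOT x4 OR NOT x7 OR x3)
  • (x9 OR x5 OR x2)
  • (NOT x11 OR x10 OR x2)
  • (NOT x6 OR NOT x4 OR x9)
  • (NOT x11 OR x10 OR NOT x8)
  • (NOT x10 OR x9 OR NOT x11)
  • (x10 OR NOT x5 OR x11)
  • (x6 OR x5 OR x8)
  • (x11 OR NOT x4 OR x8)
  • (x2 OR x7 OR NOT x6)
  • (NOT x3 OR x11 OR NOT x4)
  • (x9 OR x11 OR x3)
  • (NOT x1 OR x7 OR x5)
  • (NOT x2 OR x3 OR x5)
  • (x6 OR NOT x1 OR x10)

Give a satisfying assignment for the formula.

Set x1 = False and propagate.
Try x2 = True.
For the remaining variables, x3 = True, x4 = False, x5 = False, x6 = True, x7 = True, x8 = True, x9 = False, x10 = True, x11 = False works.
Check each clause:
  1. (x8 OR x5 OR NOT x7) — x8 is true.
  2. (NOT x9 OR x8 OR NOT x3) — x8 is true.
  3. (x2 OR x1 OR NOT x3) — x2 is true.
  4. (x7 OR x8 OR NOT x4) — x8 is true.
  5. (x7 OR x4 OR x8) — x8 is true.
  6. (x1 OR x7 OR x3) — x3 is true.
  7. (NOT x5 OR x6 OR NOT x11) — NOT x5 is true.
  8. (NOT x7 OR NOT x4 OR x3) — x3 is true.
  9. (x5 OR x2 OR x9) — x2 is true.
  10. (x10 OR NOT x11 OR x2) — x2 is true.
  11. (x9 OR NOT x4 OR NOT x6) — NOT x4 is true.
  12. (NOT x8 OR NOT x11 OR x10) — x10 is true.
  13. (NOT x10 OR NOT x11 OR x9) — NOT x11 is true.
  14. (NOT x5 OR x10 OR x11) — x10 is true.
  15. (x5 OR x6 OR x8) — x8 is true.
  16. (x8 OR x11 OR NOT x4) — x8 is true.
  17. (NOT x6 OR x7 OR x2) — x2 is true.
  18. (NOT x4 OR NOT x3 OR x11) — NOT x4 is true.
  19. (x9 OR x3 OR x11) — x3 is true.
  20. (NOT x1 OR x5 OR x7) — NOT x1 is true.
  21. (x3 OR NOT x2 OR x5) — x3 is true.
  22. (NOT x1 OR x6 OR x10) — x10 is true.

x1=0, x2=1, x3=1, x4=0, x5=0, x6=1, x7=1, x8=1, x9=0, x10=1, x11=0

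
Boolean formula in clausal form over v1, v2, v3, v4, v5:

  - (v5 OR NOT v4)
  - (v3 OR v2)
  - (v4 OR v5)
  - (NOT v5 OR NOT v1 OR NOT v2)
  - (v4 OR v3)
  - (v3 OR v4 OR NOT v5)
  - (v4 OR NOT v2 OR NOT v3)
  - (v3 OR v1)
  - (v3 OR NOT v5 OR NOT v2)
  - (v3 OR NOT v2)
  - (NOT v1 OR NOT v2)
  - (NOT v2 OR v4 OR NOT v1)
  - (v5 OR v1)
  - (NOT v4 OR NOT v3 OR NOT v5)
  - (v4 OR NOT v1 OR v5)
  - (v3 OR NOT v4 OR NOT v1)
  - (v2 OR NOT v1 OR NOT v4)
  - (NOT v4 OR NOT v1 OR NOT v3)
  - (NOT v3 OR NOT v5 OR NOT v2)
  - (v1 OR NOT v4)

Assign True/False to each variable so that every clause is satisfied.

Set v1 = True and propagate.
  then v2 is forced to False.
  then v3 is forced to True.
  then v4 is forced to False.
  then v5 is forced to True.

v1 = T, v2 = F, v3 = T, v4 = F, v5 = T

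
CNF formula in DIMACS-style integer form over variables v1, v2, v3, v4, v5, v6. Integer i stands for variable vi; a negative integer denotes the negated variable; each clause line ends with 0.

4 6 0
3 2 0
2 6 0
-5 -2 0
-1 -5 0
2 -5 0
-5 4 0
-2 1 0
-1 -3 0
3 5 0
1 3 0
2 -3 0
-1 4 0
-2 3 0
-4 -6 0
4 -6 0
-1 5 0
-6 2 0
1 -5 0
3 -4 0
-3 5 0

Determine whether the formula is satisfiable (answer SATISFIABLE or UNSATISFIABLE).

v2 = True:
  propagation gives v5=False, v1=True; an empty clause results — contradiction.
v2 = False:
  propagation gives v3=True; an empty clause results — contradiction.
Every branch closes, so no satisfying assignment exists.

UNSATISFIABLE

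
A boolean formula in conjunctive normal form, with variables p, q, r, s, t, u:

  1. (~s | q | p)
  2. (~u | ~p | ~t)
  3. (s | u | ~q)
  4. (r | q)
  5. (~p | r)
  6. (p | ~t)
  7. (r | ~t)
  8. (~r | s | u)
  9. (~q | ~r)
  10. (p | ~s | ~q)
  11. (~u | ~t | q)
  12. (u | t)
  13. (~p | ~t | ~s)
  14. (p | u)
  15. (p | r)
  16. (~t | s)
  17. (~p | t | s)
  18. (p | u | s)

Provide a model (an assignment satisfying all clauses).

p=T  q=F  r=T  s=T  t=F  u=T

Branch on p: take p = True.
  then r is forced to True.
  then q is forced to False.
For the remaining variables, s = True, t = False, u = True works.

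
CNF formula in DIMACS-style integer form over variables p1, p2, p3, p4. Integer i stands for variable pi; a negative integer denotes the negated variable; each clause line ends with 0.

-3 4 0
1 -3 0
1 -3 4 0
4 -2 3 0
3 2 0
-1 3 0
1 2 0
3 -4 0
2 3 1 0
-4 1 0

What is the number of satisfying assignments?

2

The models are:
  p1=1 p2=0 p3=1 p4=1
  p1=1 p2=1 p3=1 p4=1
That's 2 in total.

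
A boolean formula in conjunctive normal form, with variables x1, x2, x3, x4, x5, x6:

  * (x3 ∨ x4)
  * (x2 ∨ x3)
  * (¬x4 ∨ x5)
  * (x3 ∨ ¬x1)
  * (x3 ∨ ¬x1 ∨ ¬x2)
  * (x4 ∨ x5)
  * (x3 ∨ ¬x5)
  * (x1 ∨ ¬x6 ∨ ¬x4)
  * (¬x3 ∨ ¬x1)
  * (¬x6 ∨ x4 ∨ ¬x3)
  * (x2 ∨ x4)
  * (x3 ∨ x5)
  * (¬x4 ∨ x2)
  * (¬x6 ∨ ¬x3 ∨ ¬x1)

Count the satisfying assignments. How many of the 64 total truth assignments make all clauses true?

2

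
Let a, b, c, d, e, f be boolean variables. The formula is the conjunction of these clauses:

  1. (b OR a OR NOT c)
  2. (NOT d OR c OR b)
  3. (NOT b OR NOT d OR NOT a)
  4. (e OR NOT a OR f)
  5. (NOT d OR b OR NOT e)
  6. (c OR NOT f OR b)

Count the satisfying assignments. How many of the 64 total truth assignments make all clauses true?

Case analysis on b and a:
  b=T, a=T: c free; 3 ways for (d,e,f) × 2^1 = 6.
  b=T, a=F: c, d, e, f free → 2^4 = 16.
  b=F, a=T: 5 of the 16 assignments to (c,d,e,f) work.
  b=F, a=F: remaining (c,d,e,f) ∈ {(F,F,F,F); (F,F,T,F)} — 2.
Total: 6 + 16 + 5 + 2 = 29.

29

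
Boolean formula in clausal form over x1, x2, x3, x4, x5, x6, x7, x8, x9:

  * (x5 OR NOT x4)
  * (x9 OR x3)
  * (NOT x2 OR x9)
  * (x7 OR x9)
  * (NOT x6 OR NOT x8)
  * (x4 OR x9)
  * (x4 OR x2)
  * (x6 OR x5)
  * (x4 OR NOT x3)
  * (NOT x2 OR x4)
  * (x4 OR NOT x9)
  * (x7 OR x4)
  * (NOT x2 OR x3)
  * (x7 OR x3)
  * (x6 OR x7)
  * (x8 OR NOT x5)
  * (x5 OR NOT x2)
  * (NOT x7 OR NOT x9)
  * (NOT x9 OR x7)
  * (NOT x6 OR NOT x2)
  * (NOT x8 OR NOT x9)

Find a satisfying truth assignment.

Try x2 = False.
  then x4 is forced to True.
  then x5 is forced to True.
  then x8 is forced to True.
  then x6 is forced to False.
  then x7 is forced to True.
  then x9 is forced to False.
  then x3 is forced to True.
x1 is now unconstrained; take x1 = False.
Every clause has at least one true literal under this assignment.

x1 = F, x2 = F, x3 = T, x4 = T, x5 = T, x6 = F, x7 = T, x8 = T, x9 = F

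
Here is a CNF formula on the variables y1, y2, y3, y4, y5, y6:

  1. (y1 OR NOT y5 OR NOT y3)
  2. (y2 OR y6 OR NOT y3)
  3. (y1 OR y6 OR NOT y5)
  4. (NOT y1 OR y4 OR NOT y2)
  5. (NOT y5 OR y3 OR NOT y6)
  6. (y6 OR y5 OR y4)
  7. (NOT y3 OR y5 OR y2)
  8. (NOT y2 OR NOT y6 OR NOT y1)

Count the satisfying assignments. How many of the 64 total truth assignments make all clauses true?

20

Case analysis on y5 and y6:
  y5=1, y6=1: remaining (y1,y2,y3,y4) ∈ {(1,0,1,0); (1,0,1,1)} — 2.
  y5=1, y6=0: remaining (y1,y2,y3,y4) ∈ {(1,0,0,0); (1,0,0,1); (1,1,0,1); (1,1,1,1)} — 4.
  y5=0, y6=1: y4 free; 4 ways for (y1,y2,y3) × 2^1 = 8.
  y5=0, y6=0: y1 free; 3 ways for (y2,y3,y4) × 2^1 = 6.
Total: 2 + 4 + 8 + 6 = 20.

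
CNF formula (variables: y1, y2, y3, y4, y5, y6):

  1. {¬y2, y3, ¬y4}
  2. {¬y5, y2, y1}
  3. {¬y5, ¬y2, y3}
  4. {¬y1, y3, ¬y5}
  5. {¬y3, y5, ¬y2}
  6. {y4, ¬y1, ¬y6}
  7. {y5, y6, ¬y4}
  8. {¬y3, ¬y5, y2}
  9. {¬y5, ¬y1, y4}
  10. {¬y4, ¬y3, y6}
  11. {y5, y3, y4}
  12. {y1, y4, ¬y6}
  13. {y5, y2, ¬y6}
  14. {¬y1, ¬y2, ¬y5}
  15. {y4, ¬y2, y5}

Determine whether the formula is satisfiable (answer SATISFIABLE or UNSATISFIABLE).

SATISFIABLE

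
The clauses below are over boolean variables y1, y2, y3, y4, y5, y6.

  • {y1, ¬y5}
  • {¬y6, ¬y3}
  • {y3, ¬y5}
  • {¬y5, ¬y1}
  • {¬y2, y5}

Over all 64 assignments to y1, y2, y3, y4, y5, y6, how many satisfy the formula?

12

Case analysis on y5 and y1:
  y5=1, y1=1: a clause becomes empty — 0.
  y5=1, y1=0: a clause becomes empty — 0.
  y5=0, y1=1: y4 free; 3 ways for (y2,y3,y6) × 2^1 = 6.
  y5=0, y1=0: y4 free; 3 ways for (y2,y3,y6) × 2^1 = 6.
Total: 0 + 0 + 6 + 6 = 12.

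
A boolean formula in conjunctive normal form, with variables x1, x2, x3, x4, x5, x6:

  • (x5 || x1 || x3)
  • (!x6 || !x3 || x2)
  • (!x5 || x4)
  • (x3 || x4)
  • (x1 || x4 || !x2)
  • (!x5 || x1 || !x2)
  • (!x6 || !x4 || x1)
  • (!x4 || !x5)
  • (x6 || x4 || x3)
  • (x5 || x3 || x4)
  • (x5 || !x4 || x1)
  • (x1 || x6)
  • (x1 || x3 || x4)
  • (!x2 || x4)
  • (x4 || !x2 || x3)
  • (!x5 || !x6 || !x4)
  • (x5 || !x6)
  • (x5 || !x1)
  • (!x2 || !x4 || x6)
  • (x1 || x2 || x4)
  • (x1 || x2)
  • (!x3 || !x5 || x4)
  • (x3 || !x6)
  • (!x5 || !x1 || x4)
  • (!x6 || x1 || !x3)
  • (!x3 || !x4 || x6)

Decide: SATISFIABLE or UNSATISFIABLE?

UNSATISFIABLE

x4 = True:
  propagation gives x5=False, x1=True; an empty clause results — contradiction.
x4 = False:
  propagation gives x5=False, x3=True, x2=False, x6=False; an empty clause results — contradiction.
Every branch closes, so no satisfying assignment exists.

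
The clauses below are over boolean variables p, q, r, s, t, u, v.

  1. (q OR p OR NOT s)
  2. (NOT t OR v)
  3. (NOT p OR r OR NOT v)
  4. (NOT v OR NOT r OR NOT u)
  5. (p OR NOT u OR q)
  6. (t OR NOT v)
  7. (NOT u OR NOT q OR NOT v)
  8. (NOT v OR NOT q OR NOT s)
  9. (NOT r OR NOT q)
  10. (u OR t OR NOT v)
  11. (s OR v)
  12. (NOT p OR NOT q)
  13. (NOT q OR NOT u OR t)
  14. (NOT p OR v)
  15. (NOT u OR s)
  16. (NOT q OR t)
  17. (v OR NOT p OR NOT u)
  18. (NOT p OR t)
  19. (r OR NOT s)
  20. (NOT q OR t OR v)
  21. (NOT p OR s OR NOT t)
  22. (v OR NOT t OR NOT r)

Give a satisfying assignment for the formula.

p=F, q=F, r=T, s=F, t=T, u=F, v=T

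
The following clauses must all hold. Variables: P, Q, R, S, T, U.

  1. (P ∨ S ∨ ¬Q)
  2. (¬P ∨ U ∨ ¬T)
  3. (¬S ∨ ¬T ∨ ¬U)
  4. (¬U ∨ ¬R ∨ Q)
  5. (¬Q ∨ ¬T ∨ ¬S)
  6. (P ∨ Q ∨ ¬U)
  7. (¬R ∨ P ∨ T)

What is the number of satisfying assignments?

25

Case analysis on P and Q:
  P=T, Q=T: R free; 5 ways for (S,T,U) × 2^1 = 10.
  P=T, Q=F: 7 of the 16 assignments to (R,S,T,U) work.
  P=F, Q=T: remaining (R,S,T,U) ∈ {(F,T,F,F); (F,T,F,T)} — 2.
  P=F, Q=F: S free; 3 ways for (R,T,U) × 2^1 = 6.
Total: 10 + 7 + 2 + 6 = 25.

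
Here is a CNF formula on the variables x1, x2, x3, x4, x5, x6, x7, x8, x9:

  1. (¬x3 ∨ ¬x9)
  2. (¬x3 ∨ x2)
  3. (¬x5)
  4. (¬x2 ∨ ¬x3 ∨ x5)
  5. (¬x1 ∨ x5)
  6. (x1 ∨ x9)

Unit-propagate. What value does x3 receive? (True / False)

(¬x5) stands alone — x5 = False.
(x5 ∨ ¬x1): since x5 = False, the clause reduces to (¬x1). x1 = False.
(x9 ∨ x1): since x1 = False, the clause reduces to (x9). x9 = True.
In (¬x3 ∨ ¬x9), ¬x9 is now false; ¬x3 must hold, so x3 = False.

False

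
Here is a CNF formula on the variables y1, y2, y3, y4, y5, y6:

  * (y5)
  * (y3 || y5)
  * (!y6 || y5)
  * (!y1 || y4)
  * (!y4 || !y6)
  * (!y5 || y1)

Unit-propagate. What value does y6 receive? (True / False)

(y5) stands alone — y5 = True.
(y1 || !y5): since y5 = True, the clause reduces to (y1). y1 = True.
(y4 || !y1): since y1 = True, the clause reduces to (y4). y4 = True.
In (!y4 || !y6), !y4 is now false; !y6 must hold, so y6 = False.

False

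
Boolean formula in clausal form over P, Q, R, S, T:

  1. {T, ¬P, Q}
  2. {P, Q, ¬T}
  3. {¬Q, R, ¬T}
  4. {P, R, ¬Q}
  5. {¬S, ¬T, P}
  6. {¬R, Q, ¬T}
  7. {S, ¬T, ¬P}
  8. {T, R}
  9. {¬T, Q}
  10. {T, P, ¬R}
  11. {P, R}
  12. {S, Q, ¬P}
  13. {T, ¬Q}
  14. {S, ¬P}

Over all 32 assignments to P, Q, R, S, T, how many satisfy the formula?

Satisfying assignments:
  P=0 Q=1 R=1 S=0 T=1
  P=1 Q=1 R=1 S=1 T=1
That's 2 in total.

2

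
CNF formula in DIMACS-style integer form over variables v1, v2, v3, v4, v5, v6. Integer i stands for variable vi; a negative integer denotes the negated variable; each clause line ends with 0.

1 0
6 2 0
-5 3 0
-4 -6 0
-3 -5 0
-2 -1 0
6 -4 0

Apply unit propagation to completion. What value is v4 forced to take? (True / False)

(v1) is a unit clause: v1 = True.
In (~v1 | ~v2), ~v1 is now false; ~v2 must hold, so v2 = False.
From (v6 | v2) and v2 = False: v6 = True.
(~v6 | ~v4) with v6 = True leaves only ~v4, so v4 = False.

False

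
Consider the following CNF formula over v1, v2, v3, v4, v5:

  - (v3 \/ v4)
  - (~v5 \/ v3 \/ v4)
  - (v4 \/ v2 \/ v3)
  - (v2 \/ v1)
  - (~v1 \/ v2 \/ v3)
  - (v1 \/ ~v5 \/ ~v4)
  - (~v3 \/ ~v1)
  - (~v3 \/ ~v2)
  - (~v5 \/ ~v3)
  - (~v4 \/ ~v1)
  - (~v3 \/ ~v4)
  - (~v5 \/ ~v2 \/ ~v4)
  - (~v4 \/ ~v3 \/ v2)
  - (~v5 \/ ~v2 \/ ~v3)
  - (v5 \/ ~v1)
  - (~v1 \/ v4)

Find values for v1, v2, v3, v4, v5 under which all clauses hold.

Branch on v1: take v1 = False.
  then v2 is forced to True.
  then v3 is forced to False.
  then v4 is forced to True.
  then v5 is forced to False.
Check each clause:
  1. (v3 \/ v4) — v4 is true.
  2. (~v5 \/ v4 \/ v3) — ~v5 is true.
  3. (v2 \/ v3 \/ v4) — v2 is true.
  4. (v1 \/ v2) — v2 is true.
  5. (v2 \/ v3 \/ ~v1) — v2 is true.
  6. (v1 \/ ~v4 \/ ~v5) — ~v5 is true.
  7. (~v3 \/ ~v1) — ~v3 is true.
  8. (~v2 \/ ~v3) — ~v3 is true.
  9. (~v5 \/ ~v3) — ~v5 is true.
  10. (~v1 \/ ~v4) — ~v1 is true.
  11. (~v3 \/ ~v4) — ~v3 is true.
  12. (~v5 \/ ~v4 \/ ~v2) — ~v5 is true.
  13. (~v4 \/ ~v3 \/ v2) — v2 is true.
  14. (~v5 \/ ~v3 \/ ~v2) — ~v5 is true.
  15. (~v1 \/ v5) — ~v1 is true.
  16. (~v1 \/ v4) — v4 is true.

v1=F, v2=T, v3=F, v4=T, v5=F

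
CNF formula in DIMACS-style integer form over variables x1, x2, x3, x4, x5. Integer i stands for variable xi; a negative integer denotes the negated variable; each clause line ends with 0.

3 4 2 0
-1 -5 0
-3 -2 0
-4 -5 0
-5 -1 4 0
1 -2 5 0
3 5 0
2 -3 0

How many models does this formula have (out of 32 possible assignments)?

1

The models are:
  x1=0 x2=1 x3=0 x4=0 x5=1
Count: 1.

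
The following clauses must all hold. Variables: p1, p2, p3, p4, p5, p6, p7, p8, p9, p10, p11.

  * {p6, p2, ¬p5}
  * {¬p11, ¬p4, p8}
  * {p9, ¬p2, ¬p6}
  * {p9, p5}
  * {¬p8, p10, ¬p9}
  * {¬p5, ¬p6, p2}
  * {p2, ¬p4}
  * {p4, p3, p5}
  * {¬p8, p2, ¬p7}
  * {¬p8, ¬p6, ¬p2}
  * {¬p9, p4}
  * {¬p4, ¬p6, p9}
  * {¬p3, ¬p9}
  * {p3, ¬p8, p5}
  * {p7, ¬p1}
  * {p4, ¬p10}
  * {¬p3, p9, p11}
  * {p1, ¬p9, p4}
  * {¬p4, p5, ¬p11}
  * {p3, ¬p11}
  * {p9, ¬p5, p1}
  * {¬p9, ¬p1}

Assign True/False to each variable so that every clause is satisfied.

p1=F, p2=T, p3=F, p4=T, p5=F, p6=T, p7=F, p8=F, p9=T, p10=F, p11=F

Check each clause:
  1. {¬p5, p2, p6} — p2 is true.
  2. {¬p11, ¬p4, p8} — ¬p11 is true.
  3. {p9, ¬p2, ¬p6} — p9 is true.
  4. {p5, p9} — p9 is true.
  5. {¬p8, ¬p9, p10} — ¬p8 is true.
  6. {¬p6, p2, ¬p5} — p2 is true.
  7. {¬p4, p2} — p2 is true.
  8. {p3, p4, p5} — p4 is true.
  9. {¬p7, p2, ¬p8} — ¬p8 is true.
  10. {¬p8, ¬p6, ¬p2} — ¬p8 is true.
  11. {¬p9, p4} — p4 is true.
  12. {¬p6, p9, ¬p4} — p9 is true.
  13. {¬p9, ¬p3} — ¬p3 is true.
  14. {¬p8, p3, p5} — ¬p8 is true.
  15. {p7, ¬p1} — ¬p1 is true.
  16. {¬p10, p4} — p4 is true.
  17. {p11, ¬p3, p9} — p9 is true.
  18. {¬p9, p4, p1} — p4 is true.
  19. {¬p4, ¬p11, p5} — ¬p11 is true.
  20. {p3, ¬p11} — ¬p11 is true.
  21. {¬p5, p1, p9} — p9 is true.
  22. {¬p9, ¬p1} — ¬p1 is true.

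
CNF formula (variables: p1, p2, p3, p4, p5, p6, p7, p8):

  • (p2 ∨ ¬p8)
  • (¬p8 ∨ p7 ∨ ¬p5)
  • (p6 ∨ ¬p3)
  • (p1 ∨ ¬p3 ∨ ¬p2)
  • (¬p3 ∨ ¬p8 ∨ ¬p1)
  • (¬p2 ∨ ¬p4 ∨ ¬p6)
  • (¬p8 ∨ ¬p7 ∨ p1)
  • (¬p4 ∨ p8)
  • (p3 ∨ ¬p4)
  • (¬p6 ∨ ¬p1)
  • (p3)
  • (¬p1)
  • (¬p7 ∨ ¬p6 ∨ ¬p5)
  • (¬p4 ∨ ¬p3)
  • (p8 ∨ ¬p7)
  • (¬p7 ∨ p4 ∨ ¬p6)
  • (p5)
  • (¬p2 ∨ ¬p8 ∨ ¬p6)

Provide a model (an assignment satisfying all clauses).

p1 = F  p2 = F  p3 = T  p4 = F  p5 = T  p6 = T  p7 = F  p8 = F

Check each clause:
  1. (p2 ∨ ¬p8) — ¬p8 is true.
  2. (p7 ∨ ¬p8 ∨ ¬p5) — ¬p8 is true.
  3. (¬p3 ∨ p6) — p6 is true.
  4. (¬p2 ∨ p1 ∨ ¬p3) — ¬p2 is true.
  5. (¬p1 ∨ ¬p3 ∨ ¬p8) — ¬p8 is true.
  6. (¬p6 ∨ ¬p2 ∨ ¬p4) — ¬p4 is true.
  7. (p1 ∨ ¬p7 ∨ ¬p8) — ¬p8 is true.
  8. (p8 ∨ ¬p4) — ¬p4 is true.
  9. (p3 ∨ ¬p4) — p3 is true.
  10. (¬p6 ∨ ¬p1) — ¬p1 is true.
  11. (p3) — p3 is true.
  12. (¬p1) — ¬p1 is true.
  13. (¬p6 ∨ ¬p5 ∨ ¬p7) — ¬p7 is true.
  14. (¬p3 ∨ ¬p4) — ¬p4 is true.
  15. (¬p7 ∨ p8) — ¬p7 is true.
  16. (p4 ∨ ¬p6 ∨ ¬p7) — ¬p7 is true.
  17. (p5) — p5 is true.
  18. (¬p6 ∨ ¬p8 ∨ ¬p2) — ¬p8 is true.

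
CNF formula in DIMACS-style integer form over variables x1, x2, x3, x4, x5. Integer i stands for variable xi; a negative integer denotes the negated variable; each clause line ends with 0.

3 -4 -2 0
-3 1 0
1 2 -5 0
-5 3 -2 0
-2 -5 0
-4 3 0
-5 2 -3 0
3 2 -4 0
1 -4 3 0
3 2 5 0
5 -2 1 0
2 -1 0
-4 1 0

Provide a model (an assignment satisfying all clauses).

x1=True  x2=True  x3=True  x4=False  x5=False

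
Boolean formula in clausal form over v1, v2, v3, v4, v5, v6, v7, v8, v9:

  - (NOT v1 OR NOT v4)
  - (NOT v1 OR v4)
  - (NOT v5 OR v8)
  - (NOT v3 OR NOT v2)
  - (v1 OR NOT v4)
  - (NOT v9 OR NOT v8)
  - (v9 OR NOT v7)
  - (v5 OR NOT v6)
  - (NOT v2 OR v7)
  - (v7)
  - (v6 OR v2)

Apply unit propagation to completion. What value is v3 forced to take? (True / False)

False

(v7) stands alone — v7 = True.
From (NOT v7 OR v9) and v7 = True: v9 = True.
(NOT v8 OR NOT v9): since v9 = True, the clause reduces to (NOT v8). v8 = False.
(v8 OR NOT v5) with v8 = False leaves only NOT v5, so v5 = False.
(NOT v6 OR v5): since v5 = False, the clause reduces to (NOT v6). v6 = False.
From (v6 OR v2) and v6 = False: v2 = True.
From (NOT v2 OR NOT v3) and v2 = True: v3 = False.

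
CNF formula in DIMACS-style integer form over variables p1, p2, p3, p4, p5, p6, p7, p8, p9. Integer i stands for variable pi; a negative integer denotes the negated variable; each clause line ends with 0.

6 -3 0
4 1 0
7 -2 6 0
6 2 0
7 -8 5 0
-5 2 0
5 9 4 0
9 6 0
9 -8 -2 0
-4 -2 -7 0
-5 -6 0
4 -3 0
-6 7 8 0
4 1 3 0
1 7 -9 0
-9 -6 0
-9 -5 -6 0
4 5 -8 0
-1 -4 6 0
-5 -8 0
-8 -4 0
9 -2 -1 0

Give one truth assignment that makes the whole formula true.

p1 = T  p2 = F  p3 = T  p4 = T  p5 = F  p6 = T  p7 = T  p8 = F  p9 = F

Branch on p1: take p1 = True.
Set p2 = False and propagate.
  then p6 is forced to True.
  then p5 is forced to False.
  then p9 is forced to False.
  then p4 is forced to True.
  then p8 is forced to False.
  then p7 is forced to True.
p3 is now unconstrained; take p3 = True.
Every clause has at least one true literal under this assignment.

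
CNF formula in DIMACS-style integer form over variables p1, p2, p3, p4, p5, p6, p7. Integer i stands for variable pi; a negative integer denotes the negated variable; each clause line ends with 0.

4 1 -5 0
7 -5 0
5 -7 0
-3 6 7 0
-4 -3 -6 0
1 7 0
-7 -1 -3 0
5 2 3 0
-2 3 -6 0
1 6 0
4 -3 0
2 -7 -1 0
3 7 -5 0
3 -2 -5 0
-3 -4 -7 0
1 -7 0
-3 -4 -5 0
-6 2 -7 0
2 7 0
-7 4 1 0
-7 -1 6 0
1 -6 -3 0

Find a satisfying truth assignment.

p1=True, p2=True, p3=False, p4=False, p5=False, p6=False, p7=False

Try p1 = True.
Branch on p2: take p2 = True.
Try p3 = False.
  then p6 is forced to False.
  then p5 is forced to False.
  then p7 is forced to False.
p4 is now unconstrained; take p4 = False.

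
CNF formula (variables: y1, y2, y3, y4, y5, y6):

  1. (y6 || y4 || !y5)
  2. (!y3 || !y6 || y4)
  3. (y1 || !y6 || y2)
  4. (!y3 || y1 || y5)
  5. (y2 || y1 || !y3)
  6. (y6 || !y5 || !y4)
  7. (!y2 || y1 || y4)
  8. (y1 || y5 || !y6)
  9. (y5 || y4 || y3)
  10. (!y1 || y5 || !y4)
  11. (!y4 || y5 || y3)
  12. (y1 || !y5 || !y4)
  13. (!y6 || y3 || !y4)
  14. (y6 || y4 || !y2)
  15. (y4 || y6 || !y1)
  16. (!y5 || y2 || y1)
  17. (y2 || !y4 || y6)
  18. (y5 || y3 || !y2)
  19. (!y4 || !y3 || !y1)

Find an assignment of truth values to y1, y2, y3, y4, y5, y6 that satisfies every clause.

y1=1, y2=0, y3=0, y4=0, y5=1, y6=1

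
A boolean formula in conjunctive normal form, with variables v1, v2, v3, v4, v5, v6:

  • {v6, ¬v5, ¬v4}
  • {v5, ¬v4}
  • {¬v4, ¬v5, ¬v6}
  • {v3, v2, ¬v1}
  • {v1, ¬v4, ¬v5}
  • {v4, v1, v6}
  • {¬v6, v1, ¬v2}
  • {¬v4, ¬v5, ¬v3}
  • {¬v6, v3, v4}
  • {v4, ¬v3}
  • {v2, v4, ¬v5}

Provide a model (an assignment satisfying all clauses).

v1 = True, v2 = True, v3 = False, v4 = False, v5 = False, v6 = False

Check each clause:
  1. {¬v4, ¬v5, v6} — ¬v5 is true.
  2. {¬v4, v5} — ¬v4 is true.
  3. {¬v5, ¬v6, ¬v4} — ¬v6 is true.
  4. {¬v1, v2, v3} — v2 is true.
  5. {v1, ¬v5, ¬v4} — v1 is true.
  6. {v4, v6, v1} — v1 is true.
  7. {¬v6, ¬v2, v1} — v1 is true.
  8. {¬v5, ¬v4, ¬v3} — ¬v5 is true.
  9. {v3, ¬v6, v4} — ¬v6 is true.
  10. {¬v3, v4} — ¬v3 is true.
  11. {v2, ¬v5, v4} — v2 is true.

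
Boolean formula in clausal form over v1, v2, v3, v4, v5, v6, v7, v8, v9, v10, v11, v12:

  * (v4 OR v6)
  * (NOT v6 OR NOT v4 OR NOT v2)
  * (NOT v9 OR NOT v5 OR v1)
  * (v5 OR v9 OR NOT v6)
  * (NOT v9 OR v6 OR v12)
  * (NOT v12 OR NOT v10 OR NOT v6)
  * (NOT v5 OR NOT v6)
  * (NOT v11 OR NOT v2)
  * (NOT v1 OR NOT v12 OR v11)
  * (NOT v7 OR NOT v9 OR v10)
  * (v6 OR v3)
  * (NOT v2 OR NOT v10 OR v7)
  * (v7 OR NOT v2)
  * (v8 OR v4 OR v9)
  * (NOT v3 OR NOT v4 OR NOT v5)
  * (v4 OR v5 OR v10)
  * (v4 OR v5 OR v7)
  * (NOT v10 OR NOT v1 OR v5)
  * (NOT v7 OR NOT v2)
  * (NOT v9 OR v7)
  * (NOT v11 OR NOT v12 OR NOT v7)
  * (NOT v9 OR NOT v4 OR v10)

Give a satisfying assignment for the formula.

v2 occurs only negated in the remaining clauses — set v2 = False.
Branch on v1: take v1 = True.
For the remaining variables, v3 = True, v4 = True, v5 = False, v6 = False, v7 = False, v8 = False, v9 = False, v10 = False, v11 = False, v12 = False works.
Every clause has at least one true literal under this assignment.
Check each clause:
  1. (v4 OR v6) — v4 is true.
  2. (NOT v6 OR NOT v2 OR NOT v4) — NOT v6 is true.
  3. (NOT v9 OR NOT v5 OR v1) — v1 is true.
  4. (v5 OR NOT v6 OR v9) — NOT v6 is true.
  5. (NOT v9 OR v12 OR v6) — NOT v9 is true.
  6. (NOT v10 OR NOT v6 OR NOT v12) — NOT v6 is true.
  7. (NOT v5 OR NOT v6) — NOT v6 is true.
  8. (NOT v11 OR NOT v2) — NOT v11 is true.
  9. (NOT v12 OR NOT v1 OR v11) — NOT v12 is true.
  10. (NOT v7 OR NOT v9 OR v10) — NOT v7 is true.
  11. (v3 OR v6) — v3 is true.
  12. (NOT v10 OR v7 OR NOT v2) — NOT v2 is true.
  13. (NOT v2 OR v7) — NOT v2 is true.
  14. (v4 OR v8 OR v9) — v4 is true.
  15. (NOT v5 OR NOT v3 OR NOT v4) — NOT v5 is true.
  16. (v5 OR v4 OR v10) — v4 is true.
  17. (v5 OR v7 OR v4) — v4 is true.
  18. (NOT v10 OR v5 OR NOT v1) — NOT v10 is true.
  19. (NOT v2 OR NOT v7) — NOT v7 is true.
  20. (NOT v9 OR v7) — NOT v9 is true.
  21. (NOT v11 OR NOT v7 OR NOT v12) — NOT v7 is true.
  22. (NOT v4 OR NOT v9 OR v10) — NOT v9 is true.

v1 = 1, v2 = 0, v3 = 1, v4 = 1, v5 = 0, v6 = 0, v7 = 0, v8 = 0, v9 = 0, v10 = 0, v11 = 0, v12 = 0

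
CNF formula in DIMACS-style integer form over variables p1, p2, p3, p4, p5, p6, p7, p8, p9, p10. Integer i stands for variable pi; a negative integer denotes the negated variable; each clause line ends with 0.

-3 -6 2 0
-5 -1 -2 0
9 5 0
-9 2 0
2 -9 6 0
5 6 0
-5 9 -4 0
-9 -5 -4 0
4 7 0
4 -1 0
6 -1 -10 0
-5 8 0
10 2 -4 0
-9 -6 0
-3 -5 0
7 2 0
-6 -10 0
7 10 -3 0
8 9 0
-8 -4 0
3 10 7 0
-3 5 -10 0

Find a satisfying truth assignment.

p1=False, p2=False, p3=False, p4=False, p5=True, p6=True, p7=True, p8=True, p9=False, p10=False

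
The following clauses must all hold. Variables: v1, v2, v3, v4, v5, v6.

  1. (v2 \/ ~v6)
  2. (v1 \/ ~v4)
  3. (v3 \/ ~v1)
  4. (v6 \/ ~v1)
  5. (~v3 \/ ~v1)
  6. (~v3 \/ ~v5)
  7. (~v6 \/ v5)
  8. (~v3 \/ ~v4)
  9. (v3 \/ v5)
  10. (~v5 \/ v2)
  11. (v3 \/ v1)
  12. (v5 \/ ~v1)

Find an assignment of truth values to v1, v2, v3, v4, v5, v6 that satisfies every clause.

v2 occurs only positively in the remaining clauses — set v2 = True.
Pure literal: v4 appears only negated; assign v4 = False.
Try v1 = False.
  then v3 is forced to True.
  then v5 is forced to False.
  then v6 is forced to False.

v1=F, v2=T, v3=T, v4=F, v5=F, v6=F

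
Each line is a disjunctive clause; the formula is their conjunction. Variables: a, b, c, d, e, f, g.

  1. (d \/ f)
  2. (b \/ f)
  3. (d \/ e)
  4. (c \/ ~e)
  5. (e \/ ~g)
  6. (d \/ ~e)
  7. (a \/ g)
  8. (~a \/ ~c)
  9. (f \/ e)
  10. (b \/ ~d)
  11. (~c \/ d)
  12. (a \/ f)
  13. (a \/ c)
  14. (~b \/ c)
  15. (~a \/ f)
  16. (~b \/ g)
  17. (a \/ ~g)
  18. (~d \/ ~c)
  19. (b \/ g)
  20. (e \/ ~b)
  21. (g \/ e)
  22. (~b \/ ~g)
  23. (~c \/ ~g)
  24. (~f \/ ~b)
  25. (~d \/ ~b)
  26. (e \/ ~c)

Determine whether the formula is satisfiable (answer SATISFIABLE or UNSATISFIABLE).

UNSATISFIABLE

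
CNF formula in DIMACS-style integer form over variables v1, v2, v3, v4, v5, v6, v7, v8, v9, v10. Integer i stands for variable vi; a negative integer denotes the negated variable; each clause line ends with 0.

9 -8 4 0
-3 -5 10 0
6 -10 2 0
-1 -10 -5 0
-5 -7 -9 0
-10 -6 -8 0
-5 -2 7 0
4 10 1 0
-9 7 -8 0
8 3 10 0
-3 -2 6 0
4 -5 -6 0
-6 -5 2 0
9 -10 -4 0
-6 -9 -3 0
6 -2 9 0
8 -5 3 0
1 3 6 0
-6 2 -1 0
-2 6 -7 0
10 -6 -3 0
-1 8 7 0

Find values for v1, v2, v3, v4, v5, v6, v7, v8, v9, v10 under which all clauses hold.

v1 = False, v2 = True, v3 = False, v4 = False, v5 = False, v6 = True, v7 = False, v8 = False, v9 = True, v10 = True

Pure literal: v5 appears only negated; assign v5 = False.
Branch on v1: take v1 = False.
Branch on v2: take v2 = True.
Try v3 = False.
  then v6 is forced to True.
The remaining clauses are satisfied by v4 = False, v7 = False, v8 = False, v9 = True, v10 = True.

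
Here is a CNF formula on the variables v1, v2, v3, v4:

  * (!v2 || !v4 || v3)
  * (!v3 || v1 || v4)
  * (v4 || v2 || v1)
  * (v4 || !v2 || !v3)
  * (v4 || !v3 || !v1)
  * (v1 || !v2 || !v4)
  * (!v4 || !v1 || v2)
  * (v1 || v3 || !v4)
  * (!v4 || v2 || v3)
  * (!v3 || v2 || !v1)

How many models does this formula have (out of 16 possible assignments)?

5

Satisfying assignments:
  v1=F v2=F v3=T v4=T
  v1=F v2=T v3=F v4=F
  v1=T v2=F v3=F v4=F
  v1=T v2=T v3=F v4=F
  v1=T v2=T v3=T v4=T
That's 5 in total.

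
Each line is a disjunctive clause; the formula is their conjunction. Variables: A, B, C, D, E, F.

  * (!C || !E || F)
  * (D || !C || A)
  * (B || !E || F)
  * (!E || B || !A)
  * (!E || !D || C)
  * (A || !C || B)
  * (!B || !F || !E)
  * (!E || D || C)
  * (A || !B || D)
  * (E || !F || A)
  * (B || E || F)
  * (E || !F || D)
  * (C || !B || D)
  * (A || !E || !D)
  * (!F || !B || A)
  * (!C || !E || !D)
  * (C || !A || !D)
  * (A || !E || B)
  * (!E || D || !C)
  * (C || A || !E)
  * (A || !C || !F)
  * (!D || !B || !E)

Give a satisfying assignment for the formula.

Branch on A: take A = False.
For the remaining variables, B = True, C = False, D = True, E = False, F = False works.

A = False, B = True, C = False, D = True, E = False, F = False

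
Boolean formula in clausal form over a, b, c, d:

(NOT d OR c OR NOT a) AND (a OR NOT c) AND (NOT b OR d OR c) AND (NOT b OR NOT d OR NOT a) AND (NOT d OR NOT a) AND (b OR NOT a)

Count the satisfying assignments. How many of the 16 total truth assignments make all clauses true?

4

The models are:
  a=F b=F c=F d=F
  a=F b=F c=F d=T
  a=F b=T c=F d=T
  a=T b=T c=T d=F
That's 4 in total.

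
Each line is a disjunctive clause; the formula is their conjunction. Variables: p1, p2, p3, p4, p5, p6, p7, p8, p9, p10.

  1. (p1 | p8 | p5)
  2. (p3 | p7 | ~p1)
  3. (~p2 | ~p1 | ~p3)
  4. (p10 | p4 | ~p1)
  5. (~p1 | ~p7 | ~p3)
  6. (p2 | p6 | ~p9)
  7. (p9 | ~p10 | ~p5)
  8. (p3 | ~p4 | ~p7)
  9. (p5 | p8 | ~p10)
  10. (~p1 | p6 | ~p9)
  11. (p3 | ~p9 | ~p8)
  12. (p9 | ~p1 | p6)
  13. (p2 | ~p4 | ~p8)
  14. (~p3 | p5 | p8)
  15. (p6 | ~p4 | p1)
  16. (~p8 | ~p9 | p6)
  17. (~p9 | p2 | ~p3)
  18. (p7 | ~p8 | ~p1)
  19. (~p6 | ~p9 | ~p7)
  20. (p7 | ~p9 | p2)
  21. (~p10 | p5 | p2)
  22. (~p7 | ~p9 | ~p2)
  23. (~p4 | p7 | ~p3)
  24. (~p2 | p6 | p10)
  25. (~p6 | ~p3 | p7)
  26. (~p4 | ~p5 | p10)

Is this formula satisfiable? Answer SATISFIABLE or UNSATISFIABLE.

SATISFIABLE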